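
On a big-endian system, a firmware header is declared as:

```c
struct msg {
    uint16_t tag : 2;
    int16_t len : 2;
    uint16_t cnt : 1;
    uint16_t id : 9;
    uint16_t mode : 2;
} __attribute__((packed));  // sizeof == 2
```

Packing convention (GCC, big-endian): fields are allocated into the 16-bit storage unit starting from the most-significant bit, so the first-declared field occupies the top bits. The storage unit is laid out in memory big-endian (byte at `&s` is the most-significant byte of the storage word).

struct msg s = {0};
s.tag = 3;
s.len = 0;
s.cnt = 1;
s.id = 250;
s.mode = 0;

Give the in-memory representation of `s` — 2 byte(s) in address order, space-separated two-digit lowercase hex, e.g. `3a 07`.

cb e8

tag:2 = 3 → 0x3 << 14 → word 0xc000
len:2 = 0 → 0x0 << 12 → word 0xc000
cnt:1 = 1 → 0x1 << 11 → word 0xc800
id:9 = 250 → 0xfa << 2 → word 0xcbe8
mode:2 = 0 → 0x0 << 0 → word 0xcbe8
word = 0xcbe8 → big-endian bytes:
  [0]=0xcb  [1]=0xe8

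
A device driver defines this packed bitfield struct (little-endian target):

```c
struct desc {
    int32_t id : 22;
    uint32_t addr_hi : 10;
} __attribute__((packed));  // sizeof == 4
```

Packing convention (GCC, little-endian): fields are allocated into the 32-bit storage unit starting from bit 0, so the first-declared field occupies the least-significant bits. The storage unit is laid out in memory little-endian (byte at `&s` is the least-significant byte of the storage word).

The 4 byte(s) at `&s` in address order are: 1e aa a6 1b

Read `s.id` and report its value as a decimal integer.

-1660386

[0]=0x1e [1]=0xaa [2]=0xa6 [3]=0x1b (little-endian) → word 0x1ba6aa1e
id [0+:22] = (word>>0) & 0x3fffff = 2533918  ←
addr_hi [22+:10] = (word>>22) & 0x3ff = 110
id signed 22b, MSB=1: 2533918 - 4194304 = -1660386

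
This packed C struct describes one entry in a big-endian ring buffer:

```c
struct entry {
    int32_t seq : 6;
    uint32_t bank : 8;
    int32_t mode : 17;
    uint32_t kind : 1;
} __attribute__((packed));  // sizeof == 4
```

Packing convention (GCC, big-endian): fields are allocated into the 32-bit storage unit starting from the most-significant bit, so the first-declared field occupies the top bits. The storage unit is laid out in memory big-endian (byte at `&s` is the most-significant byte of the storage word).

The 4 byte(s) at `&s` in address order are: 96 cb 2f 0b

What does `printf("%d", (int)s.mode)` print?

[0]=0x96 [1]=0xcb [2]=0x2f [3]=0x0b (big-endian) → word 0x96cb2f0b
seq:6 @ bit 26 → (0x96cb2f0b>>26)&0x3f = 0x25
bank:8 @ bit 18 → (0x96cb2f0b>>18)&0xff = 0xb2
mode:17 @ bit 1 → (0x96cb2f0b>>1)&0x1ffff = 0x19785  ←
kind:1 @ bit 0 → (0x96cb2f0b>>0)&0x1 = 0x1
mode signed 17b, MSB=1: 104325 - 131072 = -26747

-26747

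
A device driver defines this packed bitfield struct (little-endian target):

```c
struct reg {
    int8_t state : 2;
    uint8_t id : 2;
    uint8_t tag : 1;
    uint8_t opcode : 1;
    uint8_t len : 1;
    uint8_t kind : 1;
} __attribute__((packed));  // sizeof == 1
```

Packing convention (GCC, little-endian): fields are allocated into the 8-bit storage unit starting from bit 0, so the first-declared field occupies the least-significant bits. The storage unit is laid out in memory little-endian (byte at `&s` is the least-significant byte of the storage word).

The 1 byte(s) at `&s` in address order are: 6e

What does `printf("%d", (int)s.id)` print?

3

[0]=0x6e (little-endian) → word 0x6e
state:2 @ bit 0 → (0x6e>>0)&0x3 = 0x2
id:2 @ bit 2 → (0x6e>>2)&0x3 = 0x3  ←
tag:1 @ bit 4 → (0x6e>>4)&0x1 = 0x0
opcode:1 @ bit 5 → (0x6e>>5)&0x1 = 0x1
len:1 @ bit 6 → (0x6e>>6)&0x1 = 0x1
kind:1 @ bit 7 → (0x6e>>7)&0x1 = 0x0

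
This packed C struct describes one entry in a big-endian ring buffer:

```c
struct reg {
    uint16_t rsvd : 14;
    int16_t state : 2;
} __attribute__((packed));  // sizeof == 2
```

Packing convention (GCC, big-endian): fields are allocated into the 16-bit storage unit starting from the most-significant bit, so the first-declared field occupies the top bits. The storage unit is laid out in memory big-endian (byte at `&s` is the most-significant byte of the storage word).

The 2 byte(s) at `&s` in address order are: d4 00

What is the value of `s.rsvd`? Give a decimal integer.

[0]=0xd4 [1]=0x00 (big-endian) → word 0xd400
rsvd:14 @ bit 2 → (0xd400>>2)&0x3fff = 0x3500  ←
state:2 @ bit 0 → (0xd400>>0)&0x3 = 0x0

13568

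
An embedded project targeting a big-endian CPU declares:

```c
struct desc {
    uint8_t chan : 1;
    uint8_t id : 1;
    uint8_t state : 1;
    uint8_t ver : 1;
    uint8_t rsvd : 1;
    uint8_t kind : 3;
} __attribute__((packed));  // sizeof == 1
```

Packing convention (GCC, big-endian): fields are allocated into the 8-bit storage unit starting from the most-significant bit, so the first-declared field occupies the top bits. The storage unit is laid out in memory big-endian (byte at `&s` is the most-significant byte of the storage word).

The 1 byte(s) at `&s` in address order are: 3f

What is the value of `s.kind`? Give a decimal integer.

7

[0]=0x3f (big-endian) → word 0x3f
chan:1 @ bit 7 → (0x3f>>7)&0x1 = 0x0
id:1 @ bit 6 → (0x3f>>6)&0x1 = 0x0
state:1 @ bit 5 → (0x3f>>5)&0x1 = 0x1
ver:1 @ bit 4 → (0x3f>>4)&0x1 = 0x1
rsvd:1 @ bit 3 → (0x3f>>3)&0x1 = 0x1
kind:3 @ bit 0 → (0x3f>>0)&0x7 = 0x7  ←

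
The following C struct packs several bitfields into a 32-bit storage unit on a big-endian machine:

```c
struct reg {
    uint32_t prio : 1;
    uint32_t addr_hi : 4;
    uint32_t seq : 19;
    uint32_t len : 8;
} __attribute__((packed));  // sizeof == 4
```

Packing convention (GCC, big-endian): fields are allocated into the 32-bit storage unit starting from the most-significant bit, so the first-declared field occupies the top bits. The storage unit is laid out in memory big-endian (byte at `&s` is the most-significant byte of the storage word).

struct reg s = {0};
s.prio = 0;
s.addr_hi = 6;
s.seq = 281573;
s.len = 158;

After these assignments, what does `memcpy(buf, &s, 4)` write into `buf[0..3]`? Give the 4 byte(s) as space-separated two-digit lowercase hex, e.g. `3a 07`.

prio (1b) val=0 bits=0x0 at bit 31: 0x00000000
addr_hi (4b) val=6 bits=0x6 at bit 27: 0x30000000
seq (19b) val=281573 bits=0x44be5 at bit 8: 0x344be500
len (8b) val=158 bits=0x9e at bit 0: 0x344be59e
word = 0x344be59e → big-endian bytes:
  [0]=0x34  [1]=0x4b  [2]=0xe5  [3]=0x9e

34 4b e5 9e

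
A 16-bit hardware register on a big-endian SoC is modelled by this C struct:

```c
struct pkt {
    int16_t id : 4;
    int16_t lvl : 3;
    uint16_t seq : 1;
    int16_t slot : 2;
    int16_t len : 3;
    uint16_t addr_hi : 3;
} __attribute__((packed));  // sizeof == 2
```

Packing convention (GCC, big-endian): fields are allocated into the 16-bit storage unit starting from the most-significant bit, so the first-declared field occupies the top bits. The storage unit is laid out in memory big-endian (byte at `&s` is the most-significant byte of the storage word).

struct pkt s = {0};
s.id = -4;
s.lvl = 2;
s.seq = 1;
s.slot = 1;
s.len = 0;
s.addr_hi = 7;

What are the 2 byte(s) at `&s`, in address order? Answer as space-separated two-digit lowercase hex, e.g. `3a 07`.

c5 47

id (4b) val=-4 bits=0xc at bit 12: 0xc000
lvl (3b) val=2 bits=0x2 at bit 9: 0xc400
seq (1b) val=1 bits=0x1 at bit 8: 0xc500
slot (2b) val=1 bits=0x1 at bit 6: 0xc540
len (3b) val=0 bits=0x0 at bit 3: 0xc540
addr_hi (3b) val=7 bits=0x7 at bit 0: 0xc547
word = 0xc547 → big-endian bytes:
  [0]=0xc5  [1]=0x47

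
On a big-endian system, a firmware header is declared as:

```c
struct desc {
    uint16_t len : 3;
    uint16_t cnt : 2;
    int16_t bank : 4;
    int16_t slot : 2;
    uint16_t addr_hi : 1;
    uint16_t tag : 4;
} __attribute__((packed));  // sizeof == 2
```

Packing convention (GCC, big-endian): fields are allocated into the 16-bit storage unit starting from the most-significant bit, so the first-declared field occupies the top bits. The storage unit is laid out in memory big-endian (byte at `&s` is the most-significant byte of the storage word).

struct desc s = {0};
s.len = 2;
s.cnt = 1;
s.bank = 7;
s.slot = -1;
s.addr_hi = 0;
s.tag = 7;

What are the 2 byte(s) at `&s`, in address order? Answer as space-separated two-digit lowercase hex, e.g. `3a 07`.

len:3 = 2 → 0x2 << 13 → word 0x4000
cnt:2 = 1 → 0x1 << 11 → word 0x4800
bank:4 = 7 → 0x7 << 7 → word 0x4b80
slot:2 = -1 → 0x3 << 5 → word 0x4be0
addr_hi:1 = 0 → 0x0 << 4 → word 0x4be0
tag:4 = 7 → 0x7 << 0 → word 0x4be7
word = 0x4be7 → big-endian bytes:
  [0]=0x4b  [1]=0xe7

4b e7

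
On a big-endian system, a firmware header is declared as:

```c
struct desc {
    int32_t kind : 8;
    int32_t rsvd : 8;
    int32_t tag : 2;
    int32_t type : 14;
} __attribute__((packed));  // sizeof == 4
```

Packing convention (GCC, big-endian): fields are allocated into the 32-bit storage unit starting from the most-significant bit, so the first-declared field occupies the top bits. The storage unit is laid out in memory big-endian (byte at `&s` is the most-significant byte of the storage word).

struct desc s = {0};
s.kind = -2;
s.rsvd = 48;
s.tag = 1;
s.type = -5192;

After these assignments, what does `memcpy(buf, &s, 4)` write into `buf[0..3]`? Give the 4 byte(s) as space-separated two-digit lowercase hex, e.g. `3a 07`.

[24+:8] kind=-2 & 0xff = 0xfe; word=0xfe000000
[16+:8] rsvd=48 & 0xff = 0x30; word=0xfe300000
[14+:2] tag=1 & 0x3 = 0x1; word=0xfe304000
[0+:14] type=-5192 & 0x3fff = 0x2bb8; word=0xfe306bb8
word = 0xfe306bb8 → big-endian bytes:
  [0]=0xfe  [1]=0x30  [2]=0x6b  [3]=0xb8

fe 30 6b b8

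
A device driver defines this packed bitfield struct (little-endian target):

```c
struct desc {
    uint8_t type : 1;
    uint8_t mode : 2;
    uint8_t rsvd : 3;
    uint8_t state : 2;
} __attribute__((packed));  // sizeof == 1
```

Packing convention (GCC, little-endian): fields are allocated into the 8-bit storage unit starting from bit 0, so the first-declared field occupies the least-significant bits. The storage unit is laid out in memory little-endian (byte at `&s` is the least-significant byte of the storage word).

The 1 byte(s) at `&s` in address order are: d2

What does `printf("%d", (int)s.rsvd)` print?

2

[0]=0xd2 (little-endian) → word 0xd2
type:1 @ bit 0 → (0xd2>>0)&0x1 = 0x0
mode:2 @ bit 1 → (0xd2>>1)&0x3 = 0x1
rsvd:3 @ bit 3 → (0xd2>>3)&0x7 = 0x2  ←
state:2 @ bit 6 → (0xd2>>6)&0x3 = 0x3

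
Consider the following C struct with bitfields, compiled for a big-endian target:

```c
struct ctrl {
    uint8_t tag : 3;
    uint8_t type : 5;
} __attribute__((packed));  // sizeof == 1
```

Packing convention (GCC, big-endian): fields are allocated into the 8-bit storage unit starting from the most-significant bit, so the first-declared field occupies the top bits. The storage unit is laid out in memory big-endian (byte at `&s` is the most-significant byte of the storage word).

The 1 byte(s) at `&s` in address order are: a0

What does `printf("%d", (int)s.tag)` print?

5

[0]=0xa0 (big-endian) → word 0xa0
tag [5+:3] = (word>>5) & 0x7 = 5  ←
type [0+:5] = (word>>0) & 0x1f = 0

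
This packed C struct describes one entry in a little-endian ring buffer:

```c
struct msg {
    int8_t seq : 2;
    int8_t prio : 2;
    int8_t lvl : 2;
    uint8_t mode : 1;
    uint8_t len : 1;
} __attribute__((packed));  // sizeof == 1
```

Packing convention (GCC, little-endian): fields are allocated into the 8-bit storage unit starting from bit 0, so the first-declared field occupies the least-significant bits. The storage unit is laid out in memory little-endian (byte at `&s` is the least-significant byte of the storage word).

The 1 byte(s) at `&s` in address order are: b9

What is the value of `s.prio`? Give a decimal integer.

-2

[0]=0xb9 (little-endian) → word 0xb9
seq [0+:2] = (word>>0) & 0x3 = 1
prio [2+:2] = (word>>2) & 0x3 = 2  ←
lvl [4+:2] = (word>>4) & 0x3 = 3
mode [6+:1] = (word>>6) & 0x1 = 0
len [7+:1] = (word>>7) & 0x1 = 1
prio signed 2b, MSB=1: 2 - 4 = -2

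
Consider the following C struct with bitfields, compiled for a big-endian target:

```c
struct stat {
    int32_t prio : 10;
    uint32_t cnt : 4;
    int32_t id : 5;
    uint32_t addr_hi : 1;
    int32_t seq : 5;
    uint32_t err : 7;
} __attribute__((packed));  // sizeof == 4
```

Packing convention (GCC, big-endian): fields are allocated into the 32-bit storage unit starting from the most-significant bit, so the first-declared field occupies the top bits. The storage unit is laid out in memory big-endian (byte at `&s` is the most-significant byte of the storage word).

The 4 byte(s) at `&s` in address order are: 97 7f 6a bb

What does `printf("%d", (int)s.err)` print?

59

[0]=0x97 [1]=0x7f [2]=0x6a [3]=0xbb (big-endian) → word 0x977f6abb
prio:10 @ bit 22 → (0x977f6abb>>22)&0x3ff = 0x25d
cnt:4 @ bit 18 → (0x977f6abb>>18)&0xf = 0xf
id:5 @ bit 13 → (0x977f6abb>>13)&0x1f = 0x1b
addr_hi:1 @ bit 12 → (0x977f6abb>>12)&0x1 = 0x0
seq:5 @ bit 7 → (0x977f6abb>>7)&0x1f = 0x15
err:7 @ bit 0 → (0x977f6abb>>0)&0x7f = 0x3b  ←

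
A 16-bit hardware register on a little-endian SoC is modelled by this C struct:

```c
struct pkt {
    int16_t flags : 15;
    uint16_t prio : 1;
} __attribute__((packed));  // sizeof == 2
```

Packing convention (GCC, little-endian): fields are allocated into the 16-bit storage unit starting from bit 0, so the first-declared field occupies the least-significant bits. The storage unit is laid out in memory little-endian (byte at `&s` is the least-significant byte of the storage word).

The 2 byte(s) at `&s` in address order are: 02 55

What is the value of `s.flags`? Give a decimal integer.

[0]=0x02 [1]=0x55 (little-endian) → word 0x5502
flags:15 @ bit 0 → (0x5502>>0)&0x7fff = 0x5502  ←
prio:1 @ bit 15 → (0x5502>>15)&0x1 = 0x0
flags signed 15b, MSB=1: 21762 - 32768 = -11006

-11006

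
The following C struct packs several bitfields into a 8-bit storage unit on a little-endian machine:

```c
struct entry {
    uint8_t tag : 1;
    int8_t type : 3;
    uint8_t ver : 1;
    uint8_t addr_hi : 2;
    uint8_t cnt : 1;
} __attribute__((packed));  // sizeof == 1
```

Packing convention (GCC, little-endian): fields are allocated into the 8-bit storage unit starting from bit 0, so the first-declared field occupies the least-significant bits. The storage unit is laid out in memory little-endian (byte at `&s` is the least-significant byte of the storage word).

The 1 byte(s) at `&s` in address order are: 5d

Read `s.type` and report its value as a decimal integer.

-2

[0]=0x5d (little-endian) → word 0x5d
tag:1 @ bit 0 → (0x5d>>0)&0x1 = 0x1
type:3 @ bit 1 → (0x5d>>1)&0x7 = 0x6  ←
ver:1 @ bit 4 → (0x5d>>4)&0x1 = 0x1
addr_hi:2 @ bit 5 → (0x5d>>5)&0x3 = 0x2
cnt:1 @ bit 7 → (0x5d>>7)&0x1 = 0x0
type signed 3b, MSB=1: 6 - 8 = -2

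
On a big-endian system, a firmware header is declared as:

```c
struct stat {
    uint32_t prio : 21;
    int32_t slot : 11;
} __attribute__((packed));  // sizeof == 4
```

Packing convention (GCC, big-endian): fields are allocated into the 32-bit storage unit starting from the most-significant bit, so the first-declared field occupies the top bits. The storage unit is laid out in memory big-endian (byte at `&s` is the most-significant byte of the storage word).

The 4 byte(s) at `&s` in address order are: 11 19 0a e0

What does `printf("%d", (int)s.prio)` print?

[0]=0x11 [1]=0x19 [2]=0x0a [3]=0xe0 (big-endian) → word 0x11190ae0
prio [11+:21] = (word>>11) & 0x1fffff = 140065  ←
slot [0+:11] = (word>>0) & 0x7ff = 736

140065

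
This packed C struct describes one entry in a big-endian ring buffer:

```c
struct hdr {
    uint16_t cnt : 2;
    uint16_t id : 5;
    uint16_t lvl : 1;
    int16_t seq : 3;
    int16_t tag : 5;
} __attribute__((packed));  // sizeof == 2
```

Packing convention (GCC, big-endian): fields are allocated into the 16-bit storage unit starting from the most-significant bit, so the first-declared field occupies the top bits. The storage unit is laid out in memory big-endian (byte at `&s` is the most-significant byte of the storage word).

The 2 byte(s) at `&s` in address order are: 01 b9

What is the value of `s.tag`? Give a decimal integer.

[0]=0x01 [1]=0xb9 (big-endian) → word 0x01b9
cnt:2 @ bit 14 → (0x01b9>>14)&0x3 = 0x0
id:5 @ bit 9 → (0x01b9>>9)&0x1f = 0x0
lvl:1 @ bit 8 → (0x01b9>>8)&0x1 = 0x1
seq:3 @ bit 5 → (0x01b9>>5)&0x7 = 0x5
tag:5 @ bit 0 → (0x01b9>>0)&0x1f = 0x19  ←
tag signed 5b, MSB=1: 25 - 32 = -7

-7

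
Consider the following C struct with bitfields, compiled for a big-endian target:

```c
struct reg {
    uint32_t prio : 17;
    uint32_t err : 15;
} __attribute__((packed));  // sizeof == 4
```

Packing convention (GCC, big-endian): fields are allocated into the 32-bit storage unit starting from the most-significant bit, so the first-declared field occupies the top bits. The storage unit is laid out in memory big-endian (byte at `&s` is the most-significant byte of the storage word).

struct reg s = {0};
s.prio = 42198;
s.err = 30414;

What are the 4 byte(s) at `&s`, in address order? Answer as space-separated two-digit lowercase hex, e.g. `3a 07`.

52 6b 76 ce

prio:17 = 42198 → 0xa4d6 << 15 → word 0x526b0000
err:15 = 30414 → 0x76ce << 0 → word 0x526b76ce
word = 0x526b76ce → big-endian bytes:
  [0]=0x52  [1]=0x6b  [2]=0x76  [3]=0xce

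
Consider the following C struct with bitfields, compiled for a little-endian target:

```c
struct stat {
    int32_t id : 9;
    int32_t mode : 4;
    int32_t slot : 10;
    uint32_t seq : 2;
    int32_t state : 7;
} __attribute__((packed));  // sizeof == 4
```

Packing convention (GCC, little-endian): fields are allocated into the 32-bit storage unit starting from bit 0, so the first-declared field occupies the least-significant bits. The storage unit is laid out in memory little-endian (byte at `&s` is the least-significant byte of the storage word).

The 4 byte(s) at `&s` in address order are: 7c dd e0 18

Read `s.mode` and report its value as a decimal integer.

[0]=0x7c [1]=0xdd [2]=0xe0 [3]=0x18 (little-endian) → word 0x18e0dd7c
id:9 @ bit 0 → (0x18e0dd7c>>0)&0x1ff = 0x17c
mode:4 @ bit 9 → (0x18e0dd7c>>9)&0xf = 0xe  ←
slot:10 @ bit 13 → (0x18e0dd7c>>13)&0x3ff = 0x306
seq:2 @ bit 23 → (0x18e0dd7c>>23)&0x3 = 0x1
state:7 @ bit 25 → (0x18e0dd7c>>25)&0x7f = 0xc
mode signed 4b, MSB=1: 14 - 16 = -2

-2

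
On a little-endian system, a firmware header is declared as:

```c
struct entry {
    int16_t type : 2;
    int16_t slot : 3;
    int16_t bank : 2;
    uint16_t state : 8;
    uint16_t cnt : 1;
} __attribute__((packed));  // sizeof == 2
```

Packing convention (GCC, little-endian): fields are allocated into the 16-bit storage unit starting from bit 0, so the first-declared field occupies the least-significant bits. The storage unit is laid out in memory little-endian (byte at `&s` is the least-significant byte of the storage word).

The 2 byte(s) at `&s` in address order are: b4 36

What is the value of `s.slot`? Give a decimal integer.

-3

[0]=0xb4 [1]=0x36 (little-endian) → word 0x36b4
type:2 @ bit 0 → (0x36b4>>0)&0x3 = 0x0
slot:3 @ bit 2 → (0x36b4>>2)&0x7 = 0x5  ←
bank:2 @ bit 5 → (0x36b4>>5)&0x3 = 0x1
state:8 @ bit 7 → (0x36b4>>7)&0xff = 0x6d
cnt:1 @ bit 15 → (0x36b4>>15)&0x1 = 0x0
slot signed 3b, MSB=1: 5 - 8 = -3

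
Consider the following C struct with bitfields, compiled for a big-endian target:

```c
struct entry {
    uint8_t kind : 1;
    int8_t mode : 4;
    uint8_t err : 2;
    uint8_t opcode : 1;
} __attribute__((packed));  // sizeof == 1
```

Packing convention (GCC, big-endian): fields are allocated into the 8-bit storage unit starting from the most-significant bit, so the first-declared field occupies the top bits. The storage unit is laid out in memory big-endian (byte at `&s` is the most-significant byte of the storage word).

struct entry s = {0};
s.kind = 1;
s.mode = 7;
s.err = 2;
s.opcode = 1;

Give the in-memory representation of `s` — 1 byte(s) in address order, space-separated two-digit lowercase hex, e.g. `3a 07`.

bd

kind (1b) val=1 bits=0x1 at bit 7: 0x80
mode (4b) val=7 bits=0x7 at bit 3: 0xb8
err (2b) val=2 bits=0x2 at bit 1: 0xbc
opcode (1b) val=1 bits=0x1 at bit 0: 0xbd
word = 0xbd → big-endian bytes:
  [0]=0xbd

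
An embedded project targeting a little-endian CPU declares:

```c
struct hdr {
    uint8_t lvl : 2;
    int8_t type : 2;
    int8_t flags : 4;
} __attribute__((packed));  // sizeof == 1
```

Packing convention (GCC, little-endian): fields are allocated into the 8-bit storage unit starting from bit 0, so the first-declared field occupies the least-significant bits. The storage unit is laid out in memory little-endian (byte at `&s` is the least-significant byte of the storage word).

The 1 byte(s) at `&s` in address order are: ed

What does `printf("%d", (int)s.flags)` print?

-2

[0]=0xed (little-endian) → word 0xed
lvl [0+:2] = (word>>0) & 0x3 = 1
type [2+:2] = (word>>2) & 0x3 = 3
flags [4+:4] = (word>>4) & 0xf = 14  ←
flags signed 4b, MSB=1: 14 - 16 = -2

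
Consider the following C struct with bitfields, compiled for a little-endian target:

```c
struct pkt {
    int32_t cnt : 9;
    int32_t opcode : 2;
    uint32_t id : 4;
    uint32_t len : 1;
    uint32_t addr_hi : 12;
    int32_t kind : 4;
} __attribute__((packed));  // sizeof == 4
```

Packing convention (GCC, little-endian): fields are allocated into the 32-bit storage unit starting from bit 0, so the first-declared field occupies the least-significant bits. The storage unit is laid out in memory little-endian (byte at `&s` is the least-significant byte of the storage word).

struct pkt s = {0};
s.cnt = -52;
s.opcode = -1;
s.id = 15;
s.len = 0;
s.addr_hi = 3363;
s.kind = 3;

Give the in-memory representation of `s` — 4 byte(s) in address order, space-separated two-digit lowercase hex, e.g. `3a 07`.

cnt:9 = -52 → 0x1cc << 0 → word 0x000001cc
opcode:2 = -1 → 0x3 << 9 → word 0x000007cc
id:4 = 15 → 0xf << 11 → word 0x00007fcc
len:1 = 0 → 0x0 << 15 → word 0x00007fcc
addr_hi:12 = 3363 → 0xd23 << 16 → word 0x0d237fcc
kind:4 = 3 → 0x3 << 28 → word 0x3d237fcc
word = 0x3d237fcc → little-endian bytes:
  [0]=0xcc  [1]=0x7f  [2]=0x23  [3]=0x3d

cc 7f 23 3d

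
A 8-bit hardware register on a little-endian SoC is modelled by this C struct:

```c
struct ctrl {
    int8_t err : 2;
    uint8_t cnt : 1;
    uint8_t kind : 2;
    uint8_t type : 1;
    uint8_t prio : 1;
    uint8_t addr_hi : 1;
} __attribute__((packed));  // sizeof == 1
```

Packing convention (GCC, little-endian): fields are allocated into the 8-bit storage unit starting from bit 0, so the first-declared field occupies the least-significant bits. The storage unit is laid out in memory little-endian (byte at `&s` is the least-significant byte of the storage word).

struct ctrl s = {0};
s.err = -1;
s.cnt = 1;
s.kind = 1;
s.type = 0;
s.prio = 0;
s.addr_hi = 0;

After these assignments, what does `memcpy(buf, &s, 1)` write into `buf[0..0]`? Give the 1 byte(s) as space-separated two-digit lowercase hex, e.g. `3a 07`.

0f

err:2 = -1 → 0x3 << 0 → word 0x03
cnt:1 = 1 → 0x1 << 2 → word 0x07
kind:2 = 1 → 0x1 << 3 → word 0x0f
type:1 = 0 → 0x0 << 5 → word 0x0f
prio:1 = 0 → 0x0 << 6 → word 0x0f
addr_hi:1 = 0 → 0x0 << 7 → word 0x0f
word = 0x0f → little-endian bytes:
  [0]=0x0f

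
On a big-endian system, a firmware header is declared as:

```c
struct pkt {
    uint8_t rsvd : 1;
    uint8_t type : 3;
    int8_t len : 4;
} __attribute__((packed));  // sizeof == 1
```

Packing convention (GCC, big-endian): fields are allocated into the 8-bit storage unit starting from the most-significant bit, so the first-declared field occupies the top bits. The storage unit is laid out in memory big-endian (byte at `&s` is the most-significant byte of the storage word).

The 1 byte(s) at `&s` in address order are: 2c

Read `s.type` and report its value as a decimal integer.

[0]=0x2c (big-endian) → word 0x2c
rsvd:1 @ bit 7 → (0x2c>>7)&0x1 = 0x0
type:3 @ bit 4 → (0x2c>>4)&0x7 = 0x2  ←
len:4 @ bit 0 → (0x2c>>0)&0xf = 0xc

2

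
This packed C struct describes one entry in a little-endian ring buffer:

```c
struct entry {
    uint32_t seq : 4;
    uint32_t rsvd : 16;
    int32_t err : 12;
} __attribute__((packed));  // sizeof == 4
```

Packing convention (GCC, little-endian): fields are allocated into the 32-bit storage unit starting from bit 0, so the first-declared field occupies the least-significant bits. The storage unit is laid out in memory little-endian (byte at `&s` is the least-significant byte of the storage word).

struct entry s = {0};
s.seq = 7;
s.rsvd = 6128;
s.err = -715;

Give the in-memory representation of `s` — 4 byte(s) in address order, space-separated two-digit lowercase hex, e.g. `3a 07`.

[0+:4] seq=7 & 0xf = 0x7; word=0x00000007
[4+:16] rsvd=6128 & 0xffff = 0x17f0; word=0x00017f07
[20+:12] err=-715 & 0xfff = 0xd35; word=0xd3517f07
word = 0xd3517f07 → little-endian bytes:
  [0]=0x07  [1]=0x7f  [2]=0x51  [3]=0xd3

07 7f 51 d3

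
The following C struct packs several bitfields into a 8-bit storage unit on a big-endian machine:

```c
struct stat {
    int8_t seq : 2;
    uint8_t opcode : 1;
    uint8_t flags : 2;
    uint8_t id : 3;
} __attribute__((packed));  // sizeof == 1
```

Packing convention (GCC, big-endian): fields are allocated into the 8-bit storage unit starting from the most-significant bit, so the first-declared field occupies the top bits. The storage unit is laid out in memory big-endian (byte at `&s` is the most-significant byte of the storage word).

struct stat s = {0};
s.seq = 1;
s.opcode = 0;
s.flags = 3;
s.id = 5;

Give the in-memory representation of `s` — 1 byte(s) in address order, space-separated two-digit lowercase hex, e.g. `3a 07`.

seq:2 = 1 → 0x1 << 6 → word 0x40
opcode:1 = 0 → 0x0 << 5 → word 0x40
flags:2 = 3 → 0x3 << 3 → word 0x58
id:3 = 5 → 0x5 << 0 → word 0x5d
word = 0x5d → big-endian bytes:
  [0]=0x5d

5d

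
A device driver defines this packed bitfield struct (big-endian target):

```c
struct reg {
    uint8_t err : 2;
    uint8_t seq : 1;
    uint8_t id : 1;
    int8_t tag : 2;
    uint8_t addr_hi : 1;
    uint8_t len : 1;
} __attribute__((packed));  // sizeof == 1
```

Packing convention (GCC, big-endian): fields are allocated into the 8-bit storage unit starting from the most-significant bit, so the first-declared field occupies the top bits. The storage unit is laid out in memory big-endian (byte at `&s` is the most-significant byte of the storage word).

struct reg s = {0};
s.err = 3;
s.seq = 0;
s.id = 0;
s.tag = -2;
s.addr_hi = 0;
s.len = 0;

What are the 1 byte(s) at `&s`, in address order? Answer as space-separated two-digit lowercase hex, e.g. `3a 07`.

c8

err:2 = 3 → 0x3 << 6 → word 0xc0
seq:1 = 0 → 0x0 << 5 → word 0xc0
id:1 = 0 → 0x0 << 4 → word 0xc0
tag:2 = -2 → 0x2 << 2 → word 0xc8
addr_hi:1 = 0 → 0x0 << 1 → word 0xc8
len:1 = 0 → 0x0 << 0 → word 0xc8
word = 0xc8 → big-endian bytes:
  [0]=0xc8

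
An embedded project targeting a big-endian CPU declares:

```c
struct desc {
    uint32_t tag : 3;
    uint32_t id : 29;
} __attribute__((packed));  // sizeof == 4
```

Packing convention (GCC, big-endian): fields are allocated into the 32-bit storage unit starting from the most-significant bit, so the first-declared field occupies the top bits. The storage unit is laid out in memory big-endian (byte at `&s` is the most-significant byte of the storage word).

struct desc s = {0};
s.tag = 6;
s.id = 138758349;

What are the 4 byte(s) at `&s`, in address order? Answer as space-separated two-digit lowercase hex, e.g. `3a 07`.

tag:3 = 6 → 0x6 << 29 → word 0xc0000000
id:29 = 138758349 → 0x84548cd << 0 → word 0xc84548cd
word = 0xc84548cd → big-endian bytes:
  [0]=0xc8  [1]=0x45  [2]=0x48  [3]=0xcd

c8 45 48 cd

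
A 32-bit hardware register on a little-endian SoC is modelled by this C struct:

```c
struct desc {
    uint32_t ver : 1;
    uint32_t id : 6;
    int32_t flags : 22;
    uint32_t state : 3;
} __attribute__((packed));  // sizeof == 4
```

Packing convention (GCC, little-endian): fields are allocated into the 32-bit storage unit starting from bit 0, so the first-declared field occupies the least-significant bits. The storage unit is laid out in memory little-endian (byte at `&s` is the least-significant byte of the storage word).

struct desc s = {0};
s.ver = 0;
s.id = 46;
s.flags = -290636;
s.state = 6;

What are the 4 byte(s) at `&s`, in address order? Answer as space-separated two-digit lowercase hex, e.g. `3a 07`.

5c 5a c8 dd

ver:1 = 0 → 0x0 << 0 → word 0x00000000
id:6 = 46 → 0x2e << 1 → word 0x0000005c
flags:22 = -290636 → 0x3b90b4 << 7 → word 0x1dc85a5c
state:3 = 6 → 0x6 << 29 → word 0xddc85a5c
word = 0xddc85a5c → little-endian bytes:
  [0]=0x5c  [1]=0x5a  [2]=0xc8  [3]=0xdd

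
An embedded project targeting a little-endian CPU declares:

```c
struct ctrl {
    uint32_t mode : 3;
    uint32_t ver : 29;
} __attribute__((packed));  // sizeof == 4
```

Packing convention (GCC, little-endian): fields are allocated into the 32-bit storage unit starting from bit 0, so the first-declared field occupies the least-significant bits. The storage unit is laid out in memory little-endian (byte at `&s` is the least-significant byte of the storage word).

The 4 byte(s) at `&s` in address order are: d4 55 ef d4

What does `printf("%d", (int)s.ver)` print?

[0]=0xd4 [1]=0x55 [2]=0xef [3]=0xd4 (little-endian) → word 0xd4ef55d4
mode:3 @ bit 0 → (0xd4ef55d4>>0)&0x7 = 0x4
ver:29 @ bit 3 → (0xd4ef55d4>>3)&0x1fffffff = 0x1a9deaba  ←

446556858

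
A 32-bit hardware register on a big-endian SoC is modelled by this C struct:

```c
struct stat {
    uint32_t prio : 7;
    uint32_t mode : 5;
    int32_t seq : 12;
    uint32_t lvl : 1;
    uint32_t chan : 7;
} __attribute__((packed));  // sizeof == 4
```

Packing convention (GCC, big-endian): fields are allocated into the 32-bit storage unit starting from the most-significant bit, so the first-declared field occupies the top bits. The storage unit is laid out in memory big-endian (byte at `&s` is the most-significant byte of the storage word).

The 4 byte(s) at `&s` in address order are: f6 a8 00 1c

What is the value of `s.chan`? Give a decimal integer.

28

[0]=0xf6 [1]=0xa8 [2]=0x00 [3]=0x1c (big-endian) → word 0xf6a8001c
prio [25+:7] = (word>>25) & 0x7f = 123
mode [20+:5] = (word>>20) & 0x1f = 10
seq [8+:12] = (word>>8) & 0xfff = 2048
lvl [7+:1] = (word>>7) & 0x1 = 0
chan [0+:7] = (word>>0) & 0x7f = 28  ←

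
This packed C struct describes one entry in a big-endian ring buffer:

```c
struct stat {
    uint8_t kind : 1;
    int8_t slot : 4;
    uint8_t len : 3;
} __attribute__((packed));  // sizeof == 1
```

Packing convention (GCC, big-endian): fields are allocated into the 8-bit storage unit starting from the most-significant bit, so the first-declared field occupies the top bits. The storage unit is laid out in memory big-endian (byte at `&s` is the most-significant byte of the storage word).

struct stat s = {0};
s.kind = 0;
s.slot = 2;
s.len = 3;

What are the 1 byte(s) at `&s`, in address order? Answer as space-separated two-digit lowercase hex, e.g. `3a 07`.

kind:1 = 0 → 0x0 << 7 → word 0x00
slot:4 = 2 → 0x2 << 3 → word 0x10
len:3 = 3 → 0x3 << 0 → word 0x13
word = 0x13 → big-endian bytes:
  [0]=0x13

13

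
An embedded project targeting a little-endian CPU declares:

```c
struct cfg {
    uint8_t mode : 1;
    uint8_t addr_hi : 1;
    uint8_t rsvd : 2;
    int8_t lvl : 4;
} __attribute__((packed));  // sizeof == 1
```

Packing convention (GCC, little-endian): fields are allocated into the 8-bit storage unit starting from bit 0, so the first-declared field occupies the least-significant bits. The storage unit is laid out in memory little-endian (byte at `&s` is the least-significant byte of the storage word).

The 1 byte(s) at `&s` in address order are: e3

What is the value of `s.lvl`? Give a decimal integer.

[0]=0xe3 (little-endian) → word 0xe3
mode:1 @ bit 0 → (0xe3>>0)&0x1 = 0x1
addr_hi:1 @ bit 1 → (0xe3>>1)&0x1 = 0x1
rsvd:2 @ bit 2 → (0xe3>>2)&0x3 = 0x0
lvl:4 @ bit 4 → (0xe3>>4)&0xf = 0xe  ←
lvl signed 4b, MSB=1: 14 - 16 = -2

-2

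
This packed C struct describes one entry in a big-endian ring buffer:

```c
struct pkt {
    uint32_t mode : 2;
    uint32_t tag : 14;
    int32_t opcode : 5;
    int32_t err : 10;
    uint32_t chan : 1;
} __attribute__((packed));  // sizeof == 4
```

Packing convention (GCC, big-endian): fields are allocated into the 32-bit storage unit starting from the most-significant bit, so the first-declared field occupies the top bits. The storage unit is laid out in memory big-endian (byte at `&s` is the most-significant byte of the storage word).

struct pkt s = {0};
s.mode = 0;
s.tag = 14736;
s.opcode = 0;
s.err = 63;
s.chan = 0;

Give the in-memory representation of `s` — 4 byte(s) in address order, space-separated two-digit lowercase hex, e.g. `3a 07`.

39 90 00 7e

mode:2 = 0 → 0x0 << 30 → word 0x00000000
tag:14 = 14736 → 0x3990 << 16 → word 0x39900000
opcode:5 = 0 → 0x0 << 11 → word 0x39900000
err:10 = 63 → 0x3f << 1 → word 0x3990007e
chan:1 = 0 → 0x0 << 0 → word 0x3990007e
word = 0x3990007e → big-endian bytes:
  [0]=0x39  [1]=0x90  [2]=0x00  [3]=0x7e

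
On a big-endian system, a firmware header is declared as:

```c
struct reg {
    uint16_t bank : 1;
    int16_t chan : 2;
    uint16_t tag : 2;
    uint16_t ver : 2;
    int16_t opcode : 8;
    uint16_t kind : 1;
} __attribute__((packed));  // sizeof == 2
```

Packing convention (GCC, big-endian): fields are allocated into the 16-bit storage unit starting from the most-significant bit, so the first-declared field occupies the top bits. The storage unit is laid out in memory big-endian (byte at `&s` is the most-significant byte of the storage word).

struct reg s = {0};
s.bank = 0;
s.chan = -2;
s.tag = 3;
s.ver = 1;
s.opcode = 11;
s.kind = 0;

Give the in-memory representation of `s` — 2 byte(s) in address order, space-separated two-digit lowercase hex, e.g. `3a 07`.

5a 16

bank:1 = 0 → 0x0 << 15 → word 0x0000
chan:2 = -2 → 0x2 << 13 → word 0x4000
tag:2 = 3 → 0x3 << 11 → word 0x5800
ver:2 = 1 → 0x1 << 9 → word 0x5a00
opcode:8 = 11 → 0xb << 1 → word 0x5a16
kind:1 = 0 → 0x0 << 0 → word 0x5a16
word = 0x5a16 → big-endian bytes:
  [0]=0x5a  [1]=0x16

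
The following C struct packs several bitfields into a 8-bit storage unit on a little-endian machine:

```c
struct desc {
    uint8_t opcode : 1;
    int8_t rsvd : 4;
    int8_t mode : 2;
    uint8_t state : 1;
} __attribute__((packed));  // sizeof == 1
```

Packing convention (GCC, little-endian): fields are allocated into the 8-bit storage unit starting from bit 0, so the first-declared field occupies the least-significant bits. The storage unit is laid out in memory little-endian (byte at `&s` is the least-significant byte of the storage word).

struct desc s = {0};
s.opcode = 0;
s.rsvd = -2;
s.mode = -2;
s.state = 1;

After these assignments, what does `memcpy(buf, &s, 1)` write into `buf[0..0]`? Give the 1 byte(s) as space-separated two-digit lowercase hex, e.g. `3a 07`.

[0+:1] opcode=0 & 0x1 = 0x0; word=0x00
[1+:4] rsvd=-2 & 0xf = 0xe; word=0x1c
[5+:2] mode=-2 & 0x3 = 0x2; word=0x5c
[7+:1] state=1 & 0x1 = 0x1; word=0xdc
word = 0xdc → little-endian bytes:
  [0]=0xdc

dc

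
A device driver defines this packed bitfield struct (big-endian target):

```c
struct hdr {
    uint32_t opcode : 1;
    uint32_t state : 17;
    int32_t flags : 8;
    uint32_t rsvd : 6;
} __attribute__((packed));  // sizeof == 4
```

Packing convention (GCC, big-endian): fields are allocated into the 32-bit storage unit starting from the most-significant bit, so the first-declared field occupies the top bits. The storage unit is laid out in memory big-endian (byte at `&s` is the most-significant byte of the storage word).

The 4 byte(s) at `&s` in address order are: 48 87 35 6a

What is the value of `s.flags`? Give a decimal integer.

[0]=0x48 [1]=0x87 [2]=0x35 [3]=0x6a (big-endian) → word 0x4887356a
opcode [31+:1] = (word>>31) & 0x1 = 0
state [14+:17] = (word>>14) & 0x1ffff = 74268
flags [6+:8] = (word>>6) & 0xff = 213  ←
rsvd [0+:6] = (word>>0) & 0x3f = 42
flags signed 8b, MSB=1: 213 - 256 = -43

-43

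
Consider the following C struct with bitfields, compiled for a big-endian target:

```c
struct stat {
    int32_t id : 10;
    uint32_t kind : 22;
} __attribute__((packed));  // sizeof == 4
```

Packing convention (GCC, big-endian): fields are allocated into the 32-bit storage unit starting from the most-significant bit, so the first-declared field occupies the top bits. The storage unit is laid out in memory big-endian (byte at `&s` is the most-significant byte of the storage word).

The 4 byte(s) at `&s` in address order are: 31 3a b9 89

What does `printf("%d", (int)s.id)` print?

[0]=0x31 [1]=0x3a [2]=0xb9 [3]=0x89 (big-endian) → word 0x313ab989
id:10 @ bit 22 → (0x313ab989>>22)&0x3ff = 0xc4  ←
kind:22 @ bit 0 → (0x313ab989>>0)&0x3fffff = 0x3ab989
id signed 10b, MSB=0: value = 196

196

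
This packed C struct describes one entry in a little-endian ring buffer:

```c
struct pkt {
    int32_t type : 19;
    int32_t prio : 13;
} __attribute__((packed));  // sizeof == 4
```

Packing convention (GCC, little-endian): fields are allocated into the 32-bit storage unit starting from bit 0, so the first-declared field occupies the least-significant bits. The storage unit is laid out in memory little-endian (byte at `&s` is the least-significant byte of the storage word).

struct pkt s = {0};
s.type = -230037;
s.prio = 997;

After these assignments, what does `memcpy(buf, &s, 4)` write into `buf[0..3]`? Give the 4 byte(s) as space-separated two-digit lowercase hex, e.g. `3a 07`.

6b 7d 2c 1f

type:19 = -230037 → 0x47d6b << 0 → word 0x00047d6b
prio:13 = 997 → 0x3e5 << 19 → word 0x1f2c7d6b
word = 0x1f2c7d6b → little-endian bytes:
  [0]=0x6b  [1]=0x7d  [2]=0x2c  [3]=0x1f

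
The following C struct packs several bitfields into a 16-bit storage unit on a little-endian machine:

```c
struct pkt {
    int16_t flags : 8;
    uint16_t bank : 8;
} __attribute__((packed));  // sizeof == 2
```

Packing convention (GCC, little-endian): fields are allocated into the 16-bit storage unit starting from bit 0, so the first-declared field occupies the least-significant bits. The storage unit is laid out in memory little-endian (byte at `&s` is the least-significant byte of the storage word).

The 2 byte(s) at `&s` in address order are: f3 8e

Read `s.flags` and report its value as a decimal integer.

[0]=0xf3 [1]=0x8e (little-endian) → word 0x8ef3
flags [0+:8] = (word>>0) & 0xff = 243  ←
bank [8+:8] = (word>>8) & 0xff = 142
flags signed 8b, MSB=1: 243 - 256 = -13

-13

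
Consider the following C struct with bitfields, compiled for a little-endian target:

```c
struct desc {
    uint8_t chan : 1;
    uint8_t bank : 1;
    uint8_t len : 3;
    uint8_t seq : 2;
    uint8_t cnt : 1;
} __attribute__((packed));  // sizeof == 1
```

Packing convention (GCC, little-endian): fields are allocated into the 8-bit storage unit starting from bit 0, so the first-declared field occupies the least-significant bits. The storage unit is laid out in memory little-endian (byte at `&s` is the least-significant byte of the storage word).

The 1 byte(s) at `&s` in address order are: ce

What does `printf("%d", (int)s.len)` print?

3

[0]=0xce (little-endian) → word 0xce
chan [0+:1] = (word>>0) & 0x1 = 0
bank [1+:1] = (word>>1) & 0x1 = 1
len [2+:3] = (word>>2) & 0x7 = 3  ←
seq [5+:2] = (word>>5) & 0x3 = 2
cnt [7+:1] = (word>>7) & 0x1 = 1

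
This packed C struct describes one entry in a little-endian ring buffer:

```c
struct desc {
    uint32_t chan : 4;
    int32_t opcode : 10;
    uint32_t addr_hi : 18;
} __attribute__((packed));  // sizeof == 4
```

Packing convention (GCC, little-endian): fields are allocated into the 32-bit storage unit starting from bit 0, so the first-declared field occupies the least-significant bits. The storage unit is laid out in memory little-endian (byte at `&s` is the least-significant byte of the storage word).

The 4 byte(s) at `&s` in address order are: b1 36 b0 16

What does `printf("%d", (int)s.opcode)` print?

[0]=0xb1 [1]=0x36 [2]=0xb0 [3]=0x16 (little-endian) → word 0x16b036b1
chan [0+:4] = (word>>0) & 0xf = 1
opcode [4+:10] = (word>>4) & 0x3ff = 875  ←
addr_hi [14+:18] = (word>>14) & 0x3ffff = 23232
opcode signed 10b, MSB=1: 875 - 1024 = -149

-149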